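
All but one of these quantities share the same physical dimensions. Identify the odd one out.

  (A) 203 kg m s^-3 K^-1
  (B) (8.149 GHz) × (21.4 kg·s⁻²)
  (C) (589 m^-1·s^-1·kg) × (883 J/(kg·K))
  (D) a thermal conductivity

Work out the base dimensions of each:
  (A) kg·m·s⁻³·K⁻¹
  (B) [s⁻¹] · [kg·s⁻²] = kg·s⁻³
  (C) [kg·m⁻¹·s⁻¹] · [m²·s⁻²·K⁻¹] = kg·m·s⁻³·K⁻¹
  (D) [thermal conductivity] = kg·m·s⁻³·K⁻¹
All reduce to kg·m·s⁻³·K⁻¹ except (B), which is kg·s⁻³.

(B)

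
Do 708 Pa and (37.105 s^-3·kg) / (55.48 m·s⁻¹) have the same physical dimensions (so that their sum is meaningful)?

Yes

Expand each in SI base units:
  708 Pa:  Pa = N·m⁻² = kg·m⁻¹·s⁻²
  (37.105 s^-3·kg) / (55.48 m·s⁻¹):  [kg·s⁻³] / [m·s⁻¹] = kg·m⁻¹·s⁻²
Both are kg·m⁻¹·s⁻², so they have the same dimensions and can be added.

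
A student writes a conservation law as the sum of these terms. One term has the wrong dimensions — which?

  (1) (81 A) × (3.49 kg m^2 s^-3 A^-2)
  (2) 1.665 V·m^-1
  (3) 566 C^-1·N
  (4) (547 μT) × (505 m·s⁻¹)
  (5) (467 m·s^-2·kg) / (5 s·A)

Dimensions:
  (1) [A] · [kg·m²·s⁻³·A⁻²] = kg·m²·s⁻³·A⁻¹
  (2) V·m⁻¹ = J·C⁻¹·m⁻¹ = kg·m·s⁻³·A⁻¹
  (3) N·C⁻¹ = kg·m·s⁻²·(s·A)⁻¹ = kg·m·s⁻³·A⁻¹
  (4) [kg·s⁻²·A⁻¹] · [m·s⁻¹] = kg·m·s⁻³·A⁻¹
  (5) [kg·m·s⁻²] / [s·A] = kg·m·s⁻³·A⁻¹
All reduce to kg·m·s⁻³·A⁻¹ except (1), which is kg·m²·s⁻³·A⁻¹.

(1)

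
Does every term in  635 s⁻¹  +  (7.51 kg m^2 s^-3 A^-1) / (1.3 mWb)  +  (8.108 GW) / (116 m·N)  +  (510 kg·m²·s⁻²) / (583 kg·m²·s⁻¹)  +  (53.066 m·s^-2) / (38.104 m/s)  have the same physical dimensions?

Yes

In SI base units:
  635 s⁻¹:  s⁻¹
  (7.51 kg m^2 s^-3 A^-1) / (1.3 mWb):  [kg·m²·s⁻³·A⁻¹] / [kg·m²·s⁻²·A⁻¹] = s⁻¹
  (8.108 GW) / (116 m·N):  [kg·m²·s⁻³] / [kg·m²·s⁻²] = s⁻¹
  (510 kg·m²·s⁻²) / (583 kg·m²·s⁻¹):  [kg·m²·s⁻²] / [kg·m²·s⁻¹] = s⁻¹
  (53.066 m·s^-2) / (38.104 m/s):  [m·s⁻²] / [m·s⁻¹] = s⁻¹
Every term reduces to s⁻¹.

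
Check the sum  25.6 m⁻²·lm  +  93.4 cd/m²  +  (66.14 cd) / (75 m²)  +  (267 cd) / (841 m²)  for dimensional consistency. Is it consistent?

Yes

Dimensions:
  25.6 m⁻²·lm:  lm·m⁻² = cd·m⁻² = m⁻²·cd
  93.4 cd/m²:  cd·m⁻² = m⁻²·cd
  (66.14 cd) / (75 m²):  [cd] / [m²] = m⁻²·cd
  (267 cd) / (841 m²):  [cd] / [m²] = m⁻²·cd
Every term reduces to m⁻²·cd.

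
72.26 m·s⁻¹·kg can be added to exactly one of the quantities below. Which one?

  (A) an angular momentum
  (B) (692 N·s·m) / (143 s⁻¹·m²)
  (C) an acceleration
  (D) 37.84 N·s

Reference: kg·m·s⁻¹.
Each option:
  (A) [angular momentum] = kg·m²·s⁻¹
  (B) [kg·m²·s⁻¹] / [m²·s⁻¹] = kg
  (C) [acceleration] = m·s⁻²
  (D) N·s = kg·m·s⁻²·s = kg·m·s⁻¹  ← same
Only (D) matches kg·m·s⁻¹.

(D)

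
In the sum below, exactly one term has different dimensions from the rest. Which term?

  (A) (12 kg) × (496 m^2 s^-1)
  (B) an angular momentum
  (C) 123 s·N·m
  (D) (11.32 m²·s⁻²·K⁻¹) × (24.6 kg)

Work out the base dimensions of each:
  (A) [kg] · [m²·s⁻¹] = kg·m²·s⁻¹
  (B) [angular momentum] = kg·m²·s⁻¹
  (C) N·m·s = kg·m·s⁻²·m·s = kg·m²·s⁻¹
  (D) [m²·s⁻²·K⁻¹] · [kg] = kg·m²·s⁻²·K⁻¹
All reduce to kg·m²·s⁻¹ except (D), which is kg·m²·s⁻²·K⁻¹.

(D)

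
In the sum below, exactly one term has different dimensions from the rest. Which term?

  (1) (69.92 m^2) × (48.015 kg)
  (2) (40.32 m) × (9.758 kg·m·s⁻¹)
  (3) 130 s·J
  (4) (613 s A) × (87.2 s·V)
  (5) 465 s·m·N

(1)

Dimensions:
  (1) [m²] · [kg] = kg·m²
  (2) [m] · [kg·m·s⁻¹] = kg·m²·s⁻¹
  (3) J·s = N·m·s = kg·m²·s⁻¹
  (4) [s·A] · [kg·m²·s⁻²·A⁻¹] = kg·m²·s⁻¹
  (5) N·m·s = kg·m·s⁻²·m·s = kg·m²·s⁻¹
All reduce to kg·m²·s⁻¹ except (1), which is kg·m².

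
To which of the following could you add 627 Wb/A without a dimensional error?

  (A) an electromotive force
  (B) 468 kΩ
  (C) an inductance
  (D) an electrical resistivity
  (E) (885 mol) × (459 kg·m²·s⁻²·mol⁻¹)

(C)

Reference: Wb·A⁻¹ = V·s·A⁻¹ = kg·m²·s⁻²·A⁻².
Each option:
  (A) [electromotive force] = kg·m²·s⁻³·A⁻¹
  (B) Ω = V·A⁻¹ = kg·m²·s⁻³·A⁻²
  (C) [inductance] = kg·m²·s⁻²·A⁻²  ← same
  (D) [electrical resistivity] = kg·m³·s⁻³·A⁻²
  (E) [mol] · [kg·m²·s⁻²·mol⁻¹] = kg·m²·s⁻²
Only (C) matches kg·m²·s⁻²·A⁻².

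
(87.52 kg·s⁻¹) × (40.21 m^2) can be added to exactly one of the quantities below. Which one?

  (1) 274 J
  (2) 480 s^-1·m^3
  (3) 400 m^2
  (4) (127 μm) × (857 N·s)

(4)

Reference: [kg·s⁻¹] · [m²] = kg·m²·s⁻¹.
Each option:
  (1) J = N·m = kg·m²·s⁻²
  (2) m³·s⁻¹
  (3) m²
  (4) [m] · [kg·m·s⁻¹] = kg·m²·s⁻¹  ← same
Only (4) matches kg·m²·s⁻¹.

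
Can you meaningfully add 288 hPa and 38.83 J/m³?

Yes

Dimensions:
  288 hPa:  Pa = N·m⁻² = kg·m⁻¹·s⁻²
  38.83 J/m³:  J·m⁻³ = N·m·m⁻³ = kg·m⁻¹·s⁻²
Both are kg·m⁻¹·s⁻², so they have the same dimensions and can be added.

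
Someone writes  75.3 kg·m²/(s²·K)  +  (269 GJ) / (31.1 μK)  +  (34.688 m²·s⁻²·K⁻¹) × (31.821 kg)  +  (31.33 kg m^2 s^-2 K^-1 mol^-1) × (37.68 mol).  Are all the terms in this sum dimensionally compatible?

Yes

Dimensions:
  75.3 kg·m²/(s²·K):  kg·m²·s⁻²·K⁻¹
  (269 GJ) / (31.1 μK):  [kg·m²·s⁻²] / [K] = kg·m²·s⁻²·K⁻¹
  (34.688 m²·s⁻²·K⁻¹) × (31.821 kg):  [m²·s⁻²·K⁻¹] · [kg] = kg·m²·s⁻²·K⁻¹
  (31.33 kg m^2 s^-2 K^-1 mol^-1) × (37.68 mol):  [kg·m²·s⁻²·K⁻¹·mol⁻¹] · [mol] = kg·m²·s⁻²·K⁻¹
Every term reduces to kg·m²·s⁻²·K⁻¹.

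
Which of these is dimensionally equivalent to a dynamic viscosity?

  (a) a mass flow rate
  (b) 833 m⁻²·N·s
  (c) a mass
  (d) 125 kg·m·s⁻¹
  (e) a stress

Reference: [dynamic viscosity] = kg·m⁻¹·s⁻¹.
Each option:
  (a) [mass flow rate] = kg·s⁻¹
  (b) N·s·m⁻² = kg·m·s⁻²·s·m⁻² = kg·m⁻¹·s⁻¹  ← same
  (c) [mass] = kg
  (d) kg·m·s⁻¹
  (e) [stress] = kg·m⁻¹·s⁻²
Only (b) matches kg·m⁻¹·s⁻¹.

(b)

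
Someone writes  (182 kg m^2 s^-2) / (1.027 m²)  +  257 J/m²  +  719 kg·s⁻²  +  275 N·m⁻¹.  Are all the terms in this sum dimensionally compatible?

Yes

Dimensions:
  (182 kg m^2 s^-2) / (1.027 m²):  [kg·m²·s⁻²] / [m²] = kg·s⁻²
  257 J/m²:  J·m⁻² = N·m·m⁻² = kg·s⁻²
  719 kg·s⁻²:  kg·s⁻²
  275 N·m⁻¹:  N·m⁻¹ = kg·m·s⁻²·m⁻¹ = kg·s⁻²
Every term reduces to kg·s⁻².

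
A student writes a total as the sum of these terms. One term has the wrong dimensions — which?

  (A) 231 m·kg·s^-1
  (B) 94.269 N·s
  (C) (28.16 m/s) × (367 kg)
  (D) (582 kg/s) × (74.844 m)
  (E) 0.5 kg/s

Reduce each to base SI dimensions:
  (A) kg·m·s⁻¹
  (B) N·s = kg·m·s⁻²·s = kg·m·s⁻¹
  (C) [m·s⁻¹] · [kg] = kg·m·s⁻¹
  (D) [kg·s⁻¹] · [m] = kg·m·s⁻¹
  (E) kg·s⁻¹
All reduce to kg·m·s⁻¹ except (E), which is kg·s⁻¹.

(E)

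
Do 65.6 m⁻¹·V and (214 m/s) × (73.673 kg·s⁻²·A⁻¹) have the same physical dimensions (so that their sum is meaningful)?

Yes

Dimensions:
  65.6 m⁻¹·V:  V·m⁻¹ = J·C⁻¹·m⁻¹ = kg·m·s⁻³·A⁻¹
  (214 m/s) × (73.673 kg·s⁻²·A⁻¹):  [m·s⁻¹] · [kg·s⁻²·A⁻¹] = kg·m·s⁻³·A⁻¹
Both are kg·m·s⁻³·A⁻¹, so they have the same dimensions and can be added.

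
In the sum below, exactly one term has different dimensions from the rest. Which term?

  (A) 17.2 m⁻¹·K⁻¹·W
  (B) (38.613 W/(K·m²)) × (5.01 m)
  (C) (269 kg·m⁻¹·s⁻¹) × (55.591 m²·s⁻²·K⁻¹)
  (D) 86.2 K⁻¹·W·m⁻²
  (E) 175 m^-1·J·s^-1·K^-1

(D)

In SI base units:
  (A) W·m⁻¹·K⁻¹ = J·s⁻¹·m⁻¹·K⁻¹ = kg·m·s⁻³·K⁻¹
  (B) [kg·s⁻³·K⁻¹] · [m] = kg·m·s⁻³·K⁻¹
  (C) [kg·m⁻¹·s⁻¹] · [m²·s⁻²·K⁻¹] = kg·m·s⁻³·K⁻¹
  (D) W·m⁻²·K⁻¹ = J·s⁻¹·m⁻²·K⁻¹ = kg·s⁻³·K⁻¹
  (E) J·s⁻¹·m⁻¹·K⁻¹ = N·m·s⁻¹·m⁻¹·K⁻¹ = kg·m·s⁻³·K⁻¹
All reduce to kg·m·s⁻³·K⁻¹ except (D), which is kg·s⁻³·K⁻¹.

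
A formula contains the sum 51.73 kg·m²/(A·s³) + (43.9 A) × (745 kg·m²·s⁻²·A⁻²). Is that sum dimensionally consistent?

Dimensions:
  51.73 kg·m²/(A·s³):  kg·m²·s⁻³·A⁻¹
  (43.9 A) × (745 kg·m²·s⁻²·A⁻²):  [A] · [kg·m²·s⁻²·A⁻²] = kg·m²·s⁻²·A⁻¹
kg·m²·s⁻³·A⁻¹ ≠ kg·m²·s⁻²·A⁻¹, so they cannot be added.

No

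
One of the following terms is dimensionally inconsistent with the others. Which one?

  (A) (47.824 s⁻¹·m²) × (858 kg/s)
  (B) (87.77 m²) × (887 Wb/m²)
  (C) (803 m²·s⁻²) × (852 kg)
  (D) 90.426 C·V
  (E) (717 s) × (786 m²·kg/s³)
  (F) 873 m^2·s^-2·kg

In SI base units:
  (A) [m²·s⁻¹] · [kg·s⁻¹] = kg·m²·s⁻²
  (B) [m²] · [kg·s⁻²·A⁻¹] = kg·m²·s⁻²·A⁻¹
  (C) [m²·s⁻²] · [kg] = kg·m²·s⁻²
  (D) C·V = s·A·J·C⁻¹ = kg·m²·s⁻²
  (E) [s] · [kg·m²·s⁻³] = kg·m²·s⁻²
  (F) kg·m²·s⁻²
All reduce to kg·m²·s⁻² except (B), which is kg·m²·s⁻²·A⁻¹.

(B)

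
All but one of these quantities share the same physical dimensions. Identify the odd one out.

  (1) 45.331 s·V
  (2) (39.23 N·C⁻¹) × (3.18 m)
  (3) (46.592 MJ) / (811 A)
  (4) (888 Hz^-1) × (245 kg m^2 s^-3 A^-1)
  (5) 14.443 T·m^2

(2)

Reduce each to base SI dimensions:
  (1) V·s = J·C⁻¹·s = kg·m²·s⁻²·A⁻¹
  (2) [kg·m·s⁻³·A⁻¹] · [m] = kg·m²·s⁻³·A⁻¹
  (3) [kg·m²·s⁻²] / [A] = kg·m²·s⁻²·A⁻¹
  (4) [s] · [kg·m²·s⁻³·A⁻¹] = kg·m²·s⁻²·A⁻¹
  (5) T·m² = Wb·m⁻²·m² = kg·m²·s⁻²·A⁻¹
All reduce to kg·m²·s⁻²·A⁻¹ except (2), which is kg·m²·s⁻³·A⁻¹.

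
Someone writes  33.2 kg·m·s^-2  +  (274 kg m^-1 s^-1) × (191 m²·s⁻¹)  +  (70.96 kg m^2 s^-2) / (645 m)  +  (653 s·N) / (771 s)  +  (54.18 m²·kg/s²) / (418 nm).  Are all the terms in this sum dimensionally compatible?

Work out the base dimensions of each:
  33.2 kg·m·s^-2:  kg·m·s⁻²
  (274 kg m^-1 s^-1) × (191 m²·s⁻¹):  [kg·m⁻¹·s⁻¹] · [m²·s⁻¹] = kg·m·s⁻²
  (70.96 kg m^2 s^-2) / (645 m):  [kg·m²·s⁻²] / [m] = kg·m·s⁻²
  (653 s·N) / (771 s):  [kg·m·s⁻¹] / [s] = kg·m·s⁻²
  (54.18 m²·kg/s²) / (418 nm):  [kg·m²·s⁻²] / [m] = kg·m·s⁻²
Every term reduces to kg·m·s⁻².

Yes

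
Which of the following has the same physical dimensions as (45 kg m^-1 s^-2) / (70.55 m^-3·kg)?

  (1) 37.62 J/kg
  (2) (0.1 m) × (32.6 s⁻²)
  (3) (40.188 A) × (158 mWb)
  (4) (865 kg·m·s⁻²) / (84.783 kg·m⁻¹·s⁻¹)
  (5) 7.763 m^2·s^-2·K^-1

Reference: [kg·m⁻¹·s⁻²] / [kg·m⁻³] = m²·s⁻².
Each option:
  (1) J·kg⁻¹ = N·m·kg⁻¹ = m²·s⁻²  ← same
  (2) [m] · [s⁻²] = m·s⁻²
  (3) [A] · [kg·m²·s⁻²·A⁻¹] = kg·m²·s⁻²
  (4) [kg·m·s⁻²] / [kg·m⁻¹·s⁻¹] = m²·s⁻¹
  (5) m²·s⁻²·K⁻¹
Only (1) matches m²·s⁻².

(1)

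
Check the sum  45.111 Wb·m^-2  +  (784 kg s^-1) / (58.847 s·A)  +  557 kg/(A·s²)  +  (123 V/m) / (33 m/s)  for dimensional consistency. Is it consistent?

Yes

In SI base units:
  45.111 Wb·m^-2:  Wb·m⁻² = V·s·m⁻² = kg·s⁻²·A⁻¹
  (784 kg s^-1) / (58.847 s·A):  [kg·s⁻¹] / [s·A] = kg·s⁻²·A⁻¹
  557 kg/(A·s²):  kg·s⁻²·A⁻¹
  (123 V/m) / (33 m/s):  [kg·m·s⁻³·A⁻¹] / [m·s⁻¹] = kg·s⁻²·A⁻¹
Every term reduces to kg·s⁻²·A⁻¹.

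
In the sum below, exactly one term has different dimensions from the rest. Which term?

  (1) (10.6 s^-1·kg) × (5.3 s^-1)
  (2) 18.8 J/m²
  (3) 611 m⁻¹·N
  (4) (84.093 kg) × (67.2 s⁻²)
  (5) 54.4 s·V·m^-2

(5)

Work out the base dimensions of each:
  (1) [kg·s⁻¹] · [s⁻¹] = kg·s⁻²
  (2) J·m⁻² = N·m·m⁻² = kg·s⁻²
  (3) N·m⁻¹ = kg·m·s⁻²·m⁻¹ = kg·s⁻²
  (4) [kg] · [s⁻²] = kg·s⁻²
  (5) V·s·m⁻² = J·C⁻¹·s·m⁻² = kg·s⁻²·A⁻¹
All reduce to kg·s⁻² except (5), which is kg·s⁻²·A⁻¹.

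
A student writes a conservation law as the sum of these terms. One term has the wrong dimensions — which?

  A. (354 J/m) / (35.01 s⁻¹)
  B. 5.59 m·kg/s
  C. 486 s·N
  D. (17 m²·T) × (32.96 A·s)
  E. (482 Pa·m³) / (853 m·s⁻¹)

Reduce each to base SI dimensions:
  A. [kg·m·s⁻²] / [s⁻¹] = kg·m·s⁻¹
  B. kg·m·s⁻¹
  C. N·s = kg·m·s⁻²·s = kg·m·s⁻¹
  D. [kg·m²·s⁻²·A⁻¹] · [s·A] = kg·m²·s⁻¹
  E. [kg·m²·s⁻²] / [m·s⁻¹] = kg·m·s⁻¹
All reduce to kg·m·s⁻¹ except D., which is kg·m²·s⁻¹.

D.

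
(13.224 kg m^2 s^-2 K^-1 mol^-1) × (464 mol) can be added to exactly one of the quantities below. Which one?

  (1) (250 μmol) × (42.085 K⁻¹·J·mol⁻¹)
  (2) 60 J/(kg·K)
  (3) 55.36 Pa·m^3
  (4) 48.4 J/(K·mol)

(1)

Reference: [kg·m²·s⁻²·K⁻¹·mol⁻¹] · [mol] = kg·m²·s⁻²·K⁻¹.
Each option:
  (1) [mol] · [kg·m²·s⁻²·K⁻¹·mol⁻¹] = kg·m²·s⁻²·K⁻¹  ← same
  (2) J·kg⁻¹·K⁻¹ = N·m·kg⁻¹·K⁻¹ = m²·s⁻²·K⁻¹
  (3) Pa·m³ = N·m⁻²·m³ = kg·m²·s⁻²
  (4) J·mol⁻¹·K⁻¹ = N·m·mol⁻¹·K⁻¹ = kg·m²·s⁻²·K⁻¹·mol⁻¹
Only (1) matches kg·m²·s⁻²·K⁻¹.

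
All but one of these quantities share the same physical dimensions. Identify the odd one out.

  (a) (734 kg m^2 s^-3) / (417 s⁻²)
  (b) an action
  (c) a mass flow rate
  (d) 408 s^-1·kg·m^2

(c)

In SI base units:
  (a) [kg·m²·s⁻³] / [s⁻²] = kg·m²·s⁻¹
  (b) [action] = kg·m²·s⁻¹
  (c) [mass flow rate] = kg·s⁻¹
  (d) kg·m²·s⁻¹
All reduce to kg·m²·s⁻¹ except (c), which is kg·s⁻¹.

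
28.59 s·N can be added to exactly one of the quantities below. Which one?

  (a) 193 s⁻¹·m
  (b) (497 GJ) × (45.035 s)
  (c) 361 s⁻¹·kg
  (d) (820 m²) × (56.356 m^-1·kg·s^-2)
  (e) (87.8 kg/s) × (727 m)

(e)

Reference: N·s = kg·m·s⁻²·s = kg·m·s⁻¹.
Each option:
  (a) m·s⁻¹
  (b) [kg·m²·s⁻²] · [s] = kg·m²·s⁻¹
  (c) kg·s⁻¹
  (d) [m²] · [kg·m⁻¹·s⁻²] = kg·m·s⁻²
  (e) [kg·s⁻¹] · [m] = kg·m·s⁻¹  ← same
Only (e) matches kg·m·s⁻¹.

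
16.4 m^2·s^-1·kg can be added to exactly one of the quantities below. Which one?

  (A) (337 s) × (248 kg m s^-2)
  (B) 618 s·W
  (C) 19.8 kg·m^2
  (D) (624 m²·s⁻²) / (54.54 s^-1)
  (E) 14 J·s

(E)

Reference: kg·m²·s⁻¹.
Each option:
  (A) [s] · [kg·m·s⁻²] = kg·m·s⁻¹
  (B) W·s = J·s⁻¹·s = kg·m²·s⁻²
  (C) kg·m²
  (D) [m²·s⁻²] / [s⁻¹] = m²·s⁻¹
  (E) J·s = N·m·s = kg·m²·s⁻¹  ← same
Only (E) matches kg·m²·s⁻¹.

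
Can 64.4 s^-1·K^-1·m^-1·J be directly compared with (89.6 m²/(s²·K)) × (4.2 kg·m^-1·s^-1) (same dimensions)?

Yes

Expand each in SI base units:
  64.4 s^-1·K^-1·m^-1·J:  J·s⁻¹·m⁻¹·K⁻¹ = N·m·s⁻¹·m⁻¹·K⁻¹ = kg·m·s⁻³·K⁻¹
  (89.6 m²/(s²·K)) × (4.2 kg·m^-1·s^-1):  [m²·s⁻²·K⁻¹] · [kg·m⁻¹·s⁻¹] = kg·m·s⁻³·K⁻¹
Both are kg·m·s⁻³·K⁻¹, so they have the same dimensions and can be added.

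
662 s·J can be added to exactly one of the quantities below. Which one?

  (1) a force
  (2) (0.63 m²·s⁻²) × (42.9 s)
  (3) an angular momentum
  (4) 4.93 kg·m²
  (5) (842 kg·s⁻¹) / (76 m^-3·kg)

(3)

Reference: J·s = N·m·s = kg·m²·s⁻¹.
Each option:
  (1) [force] = kg·m·s⁻²
  (2) [m²·s⁻²] · [s] = m²·s⁻¹
  (3) [angular momentum] = kg·m²·s⁻¹  ← same
  (4) kg·m²
  (5) [kg·s⁻¹] / [kg·m⁻³] = m³·s⁻¹
Only (3) matches kg·m²·s⁻¹.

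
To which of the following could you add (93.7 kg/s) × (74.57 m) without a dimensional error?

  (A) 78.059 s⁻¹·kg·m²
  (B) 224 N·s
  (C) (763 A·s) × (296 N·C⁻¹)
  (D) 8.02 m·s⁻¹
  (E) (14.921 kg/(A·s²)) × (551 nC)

(B)

Reference: [kg·s⁻¹] · [m] = kg·m·s⁻¹.
Each option:
  (A) kg·m²·s⁻¹
  (B) N·s = kg·m·s⁻²·s = kg·m·s⁻¹  ← same
  (C) [s·A] · [kg·m·s⁻³·A⁻¹] = kg·m·s⁻²
  (D) m·s⁻¹
  (E) [kg·s⁻²·A⁻¹] · [s·A] = kg·s⁻¹
Only (B) matches kg·m·s⁻¹.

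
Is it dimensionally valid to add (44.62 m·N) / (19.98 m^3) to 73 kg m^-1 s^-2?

Yes

Dimensions:
  (44.62 m·N) / (19.98 m^3):  [kg·m²·s⁻²] / [m³] = kg·m⁻¹·s⁻²
  73 kg m^-1 s^-2:  kg·m⁻¹·s⁻²
Both are kg·m⁻¹·s⁻², so they have the same dimensions and can be added.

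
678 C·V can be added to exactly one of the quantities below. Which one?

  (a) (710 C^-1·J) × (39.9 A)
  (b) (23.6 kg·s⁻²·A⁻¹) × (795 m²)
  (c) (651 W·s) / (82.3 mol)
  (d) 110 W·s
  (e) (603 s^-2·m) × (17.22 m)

Reference: C·V = s·A·J·C⁻¹ = kg·m²·s⁻².
Each option:
  (a) [kg·m²·s⁻³·A⁻¹] · [A] = kg·m²·s⁻³
  (b) [kg·s⁻²·A⁻¹] · [m²] = kg·m²·s⁻²·A⁻¹
  (c) [kg·m²·s⁻²] / [mol] = kg·m²·s⁻²·mol⁻¹
  (d) W·s = J·s⁻¹·s = kg·m²·s⁻²  ← same
  (e) [m·s⁻²] · [m] = m²·s⁻²
Only (d) matches kg·m²·s⁻².

(d)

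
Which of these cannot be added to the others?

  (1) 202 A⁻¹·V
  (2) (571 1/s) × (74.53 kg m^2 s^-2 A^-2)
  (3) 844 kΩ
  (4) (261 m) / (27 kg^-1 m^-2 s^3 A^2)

Work out the base dimensions of each:
  (1) V·A⁻¹ = J·C⁻¹·A⁻¹ = kg·m²·s⁻³·A⁻²
  (2) [s⁻¹] · [kg·m²·s⁻²·A⁻²] = kg·m²·s⁻³·A⁻²
  (3) Ω = V·A⁻¹ = kg·m²·s⁻³·A⁻²
  (4) [m] / [kg⁻¹·m⁻²·s³·A²] = kg·m³·s⁻³·A⁻²
All reduce to kg·m²·s⁻³·A⁻² except (4), which is kg·m³·s⁻³·A⁻².

(4)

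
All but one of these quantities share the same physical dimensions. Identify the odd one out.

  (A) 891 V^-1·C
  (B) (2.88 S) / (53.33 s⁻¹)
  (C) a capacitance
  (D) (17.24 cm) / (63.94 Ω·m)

Expand each in SI base units:
  (A) C·V⁻¹ = s·A·(J·C⁻¹)⁻¹ = kg⁻¹·m⁻²·s⁴·A²
  (B) [kg⁻¹·m⁻²·s³·A²] / [s⁻¹] = kg⁻¹·m⁻²·s⁴·A²
  (C) [capacitance] = kg⁻¹·m⁻²·s⁴·A²
  (D) [m] / [kg·m³·s⁻³·A⁻²] = kg⁻¹·m⁻²·s³·A²
All reduce to kg⁻¹·m⁻²·s⁴·A² except (D), which is kg⁻¹·m⁻²·s³·A².

(D)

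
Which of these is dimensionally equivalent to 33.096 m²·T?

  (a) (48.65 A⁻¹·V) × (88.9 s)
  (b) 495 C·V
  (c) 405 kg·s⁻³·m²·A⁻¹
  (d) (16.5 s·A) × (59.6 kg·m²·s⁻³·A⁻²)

(d)

Reference: T·m² = Wb·m⁻²·m² = kg·m²·s⁻²·A⁻¹.
Each option:
  (a) [kg·m²·s⁻³·A⁻²] · [s] = kg·m²·s⁻²·A⁻²
  (b) C·V = s·A·J·C⁻¹ = kg·m²·s⁻²
  (c) kg·m²·s⁻³·A⁻¹
  (d) [s·A] · [kg·m²·s⁻³·A⁻²] = kg·m²·s⁻²·A⁻¹  ← same
Only (d) matches kg·m²·s⁻²·A⁻¹.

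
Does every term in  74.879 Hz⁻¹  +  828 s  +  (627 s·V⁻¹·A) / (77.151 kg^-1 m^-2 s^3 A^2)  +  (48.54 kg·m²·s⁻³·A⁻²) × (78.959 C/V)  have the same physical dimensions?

Expand each in SI base units:
  74.879 Hz⁻¹:  Hz⁻¹ = (s⁻¹)⁻¹ = s
  828 s:  s
  (627 s·V⁻¹·A) / (77.151 kg^-1 m^-2 s^3 A^2):  [kg⁻¹·m⁻²·s⁴·A²] / [kg⁻¹·m⁻²·s³·A²] = s
  (48.54 kg·m²·s⁻³·A⁻²) × (78.959 C/V):  [kg·m²·s⁻³·A⁻²] · [kg⁻¹·m⁻²·s⁴·A²] = s
Every term reduces to s.

Yes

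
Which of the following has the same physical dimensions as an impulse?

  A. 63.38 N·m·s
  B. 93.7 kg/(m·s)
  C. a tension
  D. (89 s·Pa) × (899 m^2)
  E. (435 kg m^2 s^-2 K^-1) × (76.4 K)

D.

Reference: [impulse] = kg·m·s⁻¹.
Each option:
  A. N·m·s = kg·m·s⁻²·m·s = kg·m²·s⁻¹
  B. kg·m⁻¹·s⁻¹
  C. [tension] = kg·m·s⁻²
  D. [kg·m⁻¹·s⁻¹] · [m²] = kg·m·s⁻¹  ← same
  E. [kg·m²·s⁻²·K⁻¹] · [K] = kg·m²·s⁻²
Only D. matches kg·m·s⁻¹.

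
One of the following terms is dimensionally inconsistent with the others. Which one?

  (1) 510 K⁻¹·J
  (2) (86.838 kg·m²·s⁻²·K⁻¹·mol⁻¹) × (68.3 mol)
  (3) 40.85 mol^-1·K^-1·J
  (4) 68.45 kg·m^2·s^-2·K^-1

(3)

In SI base units:
  (1) J·K⁻¹ = N·m·K⁻¹ = kg·m²·s⁻²·K⁻¹
  (2) [kg·m²·s⁻²·K⁻¹·mol⁻¹] · [mol] = kg·m²·s⁻²·K⁻¹
  (3) J·mol⁻¹·K⁻¹ = N·m·mol⁻¹·K⁻¹ = kg·m²·s⁻²·K⁻¹·mol⁻¹
  (4) kg·m²·s⁻²·K⁻¹
All reduce to kg·m²·s⁻²·K⁻¹ except (3), which is kg·m²·s⁻²·K⁻¹·mol⁻¹.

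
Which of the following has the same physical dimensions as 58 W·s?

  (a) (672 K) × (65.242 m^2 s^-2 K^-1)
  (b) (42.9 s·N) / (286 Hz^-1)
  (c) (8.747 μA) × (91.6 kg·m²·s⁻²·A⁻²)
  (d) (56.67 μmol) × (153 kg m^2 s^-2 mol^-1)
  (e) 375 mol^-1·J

(d)

Reference: W·s = J·s⁻¹·s = kg·m²·s⁻².
Each option:
  (a) [K] · [m²·s⁻²·K⁻¹] = m²·s⁻²
  (b) [kg·m·s⁻¹] / [s] = kg·m·s⁻²
  (c) [A] · [kg·m²·s⁻²·A⁻²] = kg·m²·s⁻²·A⁻¹
  (d) [mol] · [kg·m²·s⁻²·mol⁻¹] = kg·m²·s⁻²  ← same
  (e) J·mol⁻¹ = N·m·mol⁻¹ = kg·m²·s⁻²·mol⁻¹
Only (d) matches kg·m²·s⁻².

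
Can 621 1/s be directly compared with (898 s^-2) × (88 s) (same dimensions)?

Yes

Reduce each to base SI dimensions:
  621 1/s:  s⁻¹
  (898 s^-2) × (88 s):  [s⁻²] · [s] = s⁻¹
Both are s⁻¹, so they have the same dimensions and can be added.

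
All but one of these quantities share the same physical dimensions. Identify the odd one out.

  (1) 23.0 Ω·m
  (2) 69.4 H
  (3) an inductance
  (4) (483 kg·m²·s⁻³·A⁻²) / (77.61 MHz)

Dimensions:
  (1) Ω·m = V·A⁻¹·m = kg·m³·s⁻³·A⁻²
  (2) H = V·s·A⁻¹ = kg·m²·s⁻²·A⁻²
  (3) [inductance] = kg·m²·s⁻²·A⁻²
  (4) [kg·m²·s⁻³·A⁻²] / [s⁻¹] = kg·m²·s⁻²·A⁻²
All reduce to kg·m²·s⁻²·A⁻² except (1), which is kg·m³·s⁻³·A⁻².

(1)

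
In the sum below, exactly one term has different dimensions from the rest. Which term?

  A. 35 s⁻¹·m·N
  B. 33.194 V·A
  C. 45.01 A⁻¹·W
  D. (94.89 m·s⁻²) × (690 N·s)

Dimensions:
  A. N·m·s⁻¹ = kg·m·s⁻²·m·s⁻¹ = kg·m²·s⁻³
  B. V·A = J·C⁻¹·A = kg·m²·s⁻³
  C. W·A⁻¹ = J·s⁻¹·A⁻¹ = kg·m²·s⁻³·A⁻¹
  D. [m·s⁻²] · [kg·m·s⁻¹] = kg·m²·s⁻³
All reduce to kg·m²·s⁻³ except C., which is kg·m²·s⁻³·A⁻¹.

C.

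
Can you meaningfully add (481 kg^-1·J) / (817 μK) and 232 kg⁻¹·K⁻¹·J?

Dimensions:
  (481 kg^-1·J) / (817 μK):  [m²·s⁻²] / [K] = m²·s⁻²·K⁻¹
  232 kg⁻¹·K⁻¹·J:  J·kg⁻¹·K⁻¹ = N·m·kg⁻¹·K⁻¹ = m²·s⁻²·K⁻¹
Both are m²·s⁻²·K⁻¹, so they have the same dimensions and can be added.

Yes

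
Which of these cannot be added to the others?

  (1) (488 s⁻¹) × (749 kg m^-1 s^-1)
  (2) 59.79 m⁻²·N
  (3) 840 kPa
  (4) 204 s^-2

In SI base units:
  (1) [s⁻¹] · [kg·m⁻¹·s⁻¹] = kg·m⁻¹·s⁻²
  (2) N·m⁻² = kg·m·s⁻²·m⁻² = kg·m⁻¹·s⁻²
  (3) Pa = N·m⁻² = kg·m⁻¹·s⁻²
  (4) s⁻²
All reduce to kg·m⁻¹·s⁻² except (4), which is s⁻².

(4)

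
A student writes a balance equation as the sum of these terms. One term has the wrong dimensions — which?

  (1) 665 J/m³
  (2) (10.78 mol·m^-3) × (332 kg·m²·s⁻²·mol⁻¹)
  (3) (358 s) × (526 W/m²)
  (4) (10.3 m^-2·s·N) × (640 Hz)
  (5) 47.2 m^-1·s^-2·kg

(3)

In SI base units:
  (1) J·m⁻³ = N·m·m⁻³ = kg·m⁻¹·s⁻²
  (2) [m⁻³·mol] · [kg·m²·s⁻²·mol⁻¹] = kg·m⁻¹·s⁻²
  (3) [s] · [kg·s⁻³] = kg·s⁻²
  (4) [kg·m⁻¹·s⁻¹] · [s⁻¹] = kg·m⁻¹·s⁻²
  (5) kg·m⁻¹·s⁻²
All reduce to kg·m⁻¹·s⁻² except (3), which is kg·s⁻².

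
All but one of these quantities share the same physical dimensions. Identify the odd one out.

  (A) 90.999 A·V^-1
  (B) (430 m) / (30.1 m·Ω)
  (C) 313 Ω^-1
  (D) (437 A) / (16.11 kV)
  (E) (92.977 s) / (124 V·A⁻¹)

Dimensions:
  (A) A·V⁻¹ = A·(J·C⁻¹)⁻¹ = kg⁻¹·m⁻²·s³·A²
  (B) [m] / [kg·m³·s⁻³·A⁻²] = kg⁻¹·m⁻²·s³·A²
  (C) Ω⁻¹ = (V·A⁻¹)⁻¹ = kg⁻¹·m⁻²·s³·A²
  (D) [A] / [kg·m²·s⁻³·A⁻¹] = kg⁻¹·m⁻²·s³·A²
  (E) [s] / [kg·m²·s⁻³·A⁻²] = kg⁻¹·m⁻²·s⁴·A²
All reduce to kg⁻¹·m⁻²·s³·A² except (E), which is kg⁻¹·m⁻²·s⁴·A².

(E)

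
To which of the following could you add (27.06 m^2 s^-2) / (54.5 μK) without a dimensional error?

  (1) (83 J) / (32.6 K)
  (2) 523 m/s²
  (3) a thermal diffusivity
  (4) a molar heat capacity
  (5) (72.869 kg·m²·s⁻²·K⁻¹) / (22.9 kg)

(5)

Reference: [m²·s⁻²] / [K] = m²·s⁻²·K⁻¹.
Each option:
  (1) [kg·m²·s⁻²] / [K] = kg·m²·s⁻²·K⁻¹
  (2) m·s⁻²
  (3) [thermal diffusivity] = m²·s⁻¹
  (4) [molar heat capacity] = kg·m²·s⁻²·K⁻¹·mol⁻¹
  (5) [kg·m²·s⁻²·K⁻¹] / [kg] = m²·s⁻²·K⁻¹  ← same
Only (5) matches m²·s⁻²·K⁻¹.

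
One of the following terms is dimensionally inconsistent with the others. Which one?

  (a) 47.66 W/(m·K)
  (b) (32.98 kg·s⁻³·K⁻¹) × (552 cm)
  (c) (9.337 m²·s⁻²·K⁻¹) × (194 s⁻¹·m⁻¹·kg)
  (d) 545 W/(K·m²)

(d)

Expand each in SI base units:
  (a) W·m⁻¹·K⁻¹ = J·s⁻¹·m⁻¹·K⁻¹ = kg·m·s⁻³·K⁻¹
  (b) [kg·s⁻³·K⁻¹] · [m] = kg·m·s⁻³·K⁻¹
  (c) [m²·s⁻²·K⁻¹] · [kg·m⁻¹·s⁻¹] = kg·m·s⁻³·K⁻¹
  (d) W·m⁻²·K⁻¹ = J·s⁻¹·m⁻²·K⁻¹ = kg·s⁻³·K⁻¹
All reduce to kg·m·s⁻³·K⁻¹ except (d), which is kg·s⁻³·K⁻¹.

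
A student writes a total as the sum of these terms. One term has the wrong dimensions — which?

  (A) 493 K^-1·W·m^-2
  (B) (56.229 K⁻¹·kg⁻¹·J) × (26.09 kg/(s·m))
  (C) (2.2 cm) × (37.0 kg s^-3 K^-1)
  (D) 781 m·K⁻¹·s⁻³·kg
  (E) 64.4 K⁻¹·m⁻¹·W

In SI base units:
  (A) W·m⁻²·K⁻¹ = J·s⁻¹·m⁻²·K⁻¹ = kg·s⁻³·K⁻¹
  (B) [m²·s⁻²·K⁻¹] · [kg·m⁻¹·s⁻¹] = kg·m·s⁻³·K⁻¹
  (C) [m] · [kg·s⁻³·K⁻¹] = kg·m·s⁻³·K⁻¹
  (D) kg·m·s⁻³·K⁻¹
  (E) W·m⁻¹·K⁻¹ = J·s⁻¹·m⁻¹·K⁻¹ = kg·m·s⁻³·K⁻¹
All reduce to kg·m·s⁻³·K⁻¹ except (A), which is kg·s⁻³·K⁻¹.

(A)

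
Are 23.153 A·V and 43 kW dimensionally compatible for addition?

Expand each in SI base units:
  23.153 A·V:  V·A = J·C⁻¹·A = kg·m²·s⁻³
  43 kW:  W = J·s⁻¹ = kg·m²·s⁻³
Both are kg·m²·s⁻³, so they have the same dimensions and can be added.

Yes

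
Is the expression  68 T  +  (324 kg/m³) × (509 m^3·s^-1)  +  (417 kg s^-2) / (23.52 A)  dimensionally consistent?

No

Expand each in SI base units:
  68 T:  T = Wb·m⁻² = kg·s⁻²·A⁻¹
  (324 kg/m³) × (509 m^3·s^-1):  [kg·m⁻³] · [m³·s⁻¹] = kg·s⁻¹
  (417 kg s^-2) / (23.52 A):  [kg·s⁻²] / [A] = kg·s⁻²·A⁻¹
The terms do not share a single dimension (kg·s⁻²·A⁻¹ vs kg·s⁻¹).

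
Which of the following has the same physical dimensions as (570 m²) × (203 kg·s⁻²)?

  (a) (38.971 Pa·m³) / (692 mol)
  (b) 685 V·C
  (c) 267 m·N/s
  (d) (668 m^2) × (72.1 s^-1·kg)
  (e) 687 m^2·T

(b)

Reference: [m²] · [kg·s⁻²] = kg·m²·s⁻².
Each option:
  (a) [kg·m²·s⁻²] / [mol] = kg·m²·s⁻²·mol⁻¹
  (b) C·V = s·A·J·C⁻¹ = kg·m²·s⁻²  ← same
  (c) N·m·s⁻¹ = kg·m·s⁻²·m·s⁻¹ = kg·m²·s⁻³
  (d) [m²] · [kg·s⁻¹] = kg·m²·s⁻¹
  (e) T·m² = Wb·m⁻²·m² = kg·m²·s⁻²·A⁻¹
Only (b) matches kg·m²·s⁻².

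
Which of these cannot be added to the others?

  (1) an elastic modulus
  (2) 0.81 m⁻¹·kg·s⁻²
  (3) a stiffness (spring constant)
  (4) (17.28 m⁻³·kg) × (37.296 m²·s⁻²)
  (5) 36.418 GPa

In SI base units:
  (1) [elastic modulus] = kg·m⁻¹·s⁻²
  (2) kg·m⁻¹·s⁻²
  (3) [stiffness (spring constant)] = kg·s⁻²
  (4) [kg·m⁻³] · [m²·s⁻²] = kg·m⁻¹·s⁻²
  (5) Pa = N·m⁻² = kg·m⁻¹·s⁻²
All reduce to kg·m⁻¹·s⁻² except (3), which is kg·s⁻².

(3)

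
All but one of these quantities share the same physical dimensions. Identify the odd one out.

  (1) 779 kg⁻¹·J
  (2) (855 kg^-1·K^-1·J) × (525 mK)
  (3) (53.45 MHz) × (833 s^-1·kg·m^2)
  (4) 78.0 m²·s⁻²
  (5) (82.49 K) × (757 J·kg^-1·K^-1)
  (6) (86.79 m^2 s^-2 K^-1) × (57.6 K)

(3)

Reduce each to base SI dimensions:
  (1) J·kg⁻¹ = N·m·kg⁻¹ = m²·s⁻²
  (2) [m²·s⁻²·K⁻¹] · [K] = m²·s⁻²
  (3) [s⁻¹] · [kg·m²·s⁻¹] = kg·m²·s⁻²
  (4) m²·s⁻²
  (5) [K] · [m²·s⁻²·K⁻¹] = m²·s⁻²
  (6) [m²·s⁻²·K⁻¹] · [K] = m²·s⁻²
All reduce to m²·s⁻² except (3), which is kg·m²·s⁻².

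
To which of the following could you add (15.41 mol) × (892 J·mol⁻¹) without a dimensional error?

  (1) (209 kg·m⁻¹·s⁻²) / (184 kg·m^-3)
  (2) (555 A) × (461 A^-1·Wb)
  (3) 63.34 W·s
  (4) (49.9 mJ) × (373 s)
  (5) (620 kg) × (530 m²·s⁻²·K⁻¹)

(3)

Reference: [mol] · [kg·m²·s⁻²·mol⁻¹] = kg·m²·s⁻².
Each option:
  (1) [kg·m⁻¹·s⁻²] / [kg·m⁻³] = m²·s⁻²
  (2) [A] · [kg·m²·s⁻²·A⁻²] = kg·m²·s⁻²·A⁻¹
  (3) W·s = J·s⁻¹·s = kg·m²·s⁻²  ← same
  (4) [kg·m²·s⁻²] · [s] = kg·m²·s⁻¹
  (5) [kg] · [m²·s⁻²·K⁻¹] = kg·m²·s⁻²·K⁻¹
Only (3) matches kg·m²·s⁻².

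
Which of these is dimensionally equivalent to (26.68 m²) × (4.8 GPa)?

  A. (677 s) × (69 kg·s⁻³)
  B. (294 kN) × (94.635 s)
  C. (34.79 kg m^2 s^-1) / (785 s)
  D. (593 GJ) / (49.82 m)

D.

Reference: [m²] · [kg·m⁻¹·s⁻²] = kg·m·s⁻².
Each option:
  A. [s] · [kg·s⁻³] = kg·s⁻²
  B. [kg·m·s⁻²] · [s] = kg·m·s⁻¹
  C. [kg·m²·s⁻¹] / [s] = kg·m²·s⁻²
  D. [kg·m²·s⁻²] / [m] = kg·m·s⁻²  ← same
Only D. matches kg·m·s⁻².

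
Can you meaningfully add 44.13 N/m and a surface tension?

Expand each in SI base units:
  44.13 N/m:  N·m⁻¹ = kg·m·s⁻²·m⁻¹ = kg·s⁻²
  a surface tension:  [surface tension] = kg·s⁻²
Both are kg·s⁻², so they have the same dimensions and can be added.

Yes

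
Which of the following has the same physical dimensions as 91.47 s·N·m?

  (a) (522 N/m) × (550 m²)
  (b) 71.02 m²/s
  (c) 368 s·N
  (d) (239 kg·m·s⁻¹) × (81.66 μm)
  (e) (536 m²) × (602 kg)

Reference: N·m·s = kg·m·s⁻²·m·s = kg·m²·s⁻¹.
Each option:
  (a) [kg·s⁻²] · [m²] = kg·m²·s⁻²
  (b) m²·s⁻¹
  (c) N·s = kg·m·s⁻²·s = kg·m·s⁻¹
  (d) [kg·m·s⁻¹] · [m] = kg·m²·s⁻¹  ← same
  (e) [m²] · [kg] = kg·m²
Only (d) matches kg·m²·s⁻¹.

(d)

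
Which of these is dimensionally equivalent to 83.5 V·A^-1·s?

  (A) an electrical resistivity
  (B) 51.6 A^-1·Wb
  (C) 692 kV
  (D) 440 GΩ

Reference: V·s·A⁻¹ = J·C⁻¹·s·A⁻¹ = kg·m²·s⁻²·A⁻².
Each option:
  (A) [electrical resistivity] = kg·m³·s⁻³·A⁻²
  (B) Wb·A⁻¹ = V·s·A⁻¹ = kg·m²·s⁻²·A⁻²  ← same
  (C) V = J·C⁻¹ = kg·m²·s⁻³·A⁻¹
  (D) Ω = V·A⁻¹ = kg·m²·s⁻³·A⁻²
Only (B) matches kg·m²·s⁻²·A⁻².

(B)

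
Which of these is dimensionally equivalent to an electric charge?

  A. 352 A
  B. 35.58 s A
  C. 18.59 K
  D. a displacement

Reference: [electric charge] = s·A.
Each option:
  A. A
  B. s·A  ← same
  C. K
  D. [displacement] = m
Only B. matches s·A.

B.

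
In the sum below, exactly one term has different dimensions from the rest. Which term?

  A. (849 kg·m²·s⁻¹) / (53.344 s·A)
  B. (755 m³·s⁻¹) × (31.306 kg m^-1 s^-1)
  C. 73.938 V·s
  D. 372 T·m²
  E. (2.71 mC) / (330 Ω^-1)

Expand each in SI base units:
  A. [kg·m²·s⁻¹] / [s·A] = kg·m²·s⁻²·A⁻¹
  B. [m³·s⁻¹] · [kg·m⁻¹·s⁻¹] = kg·m²·s⁻²
  C. V·s = J·C⁻¹·s = kg·m²·s⁻²·A⁻¹
  D. T·m² = Wb·m⁻²·m² = kg·m²·s⁻²·A⁻¹
  E. [s·A] / [kg⁻¹·m⁻²·s³·A²] = kg·m²·s⁻²·A⁻¹
All reduce to kg·m²·s⁻²·A⁻¹ except B., which is kg·m²·s⁻².

B.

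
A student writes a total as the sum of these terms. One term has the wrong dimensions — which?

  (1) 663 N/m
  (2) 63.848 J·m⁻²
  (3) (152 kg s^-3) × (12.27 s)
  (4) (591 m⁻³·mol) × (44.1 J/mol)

Expand each in SI base units:
  (1) N·m⁻¹ = kg·m·s⁻²·m⁻¹ = kg·s⁻²
  (2) J·m⁻² = N·m·m⁻² = kg·s⁻²
  (3) [kg·s⁻³] · [s] = kg·s⁻²
  (4) [m⁻³·mol] · [kg·m²·s⁻²·mol⁻¹] = kg·m⁻¹·s⁻²
All reduce to kg·s⁻² except (4), which is kg·m⁻¹·s⁻².

(4)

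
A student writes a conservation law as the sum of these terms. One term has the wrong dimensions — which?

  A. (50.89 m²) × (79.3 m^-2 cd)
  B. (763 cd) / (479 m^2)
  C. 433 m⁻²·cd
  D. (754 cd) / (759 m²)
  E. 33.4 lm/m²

A.

In SI base units:
  A. [m²] · [m⁻²·cd] = cd
  B. [cd] / [m²] = m⁻²·cd
  C. cd·m⁻² = m⁻²·cd
  D. [cd] / [m²] = m⁻²·cd
  E. lm·m⁻² = cd·m⁻² = m⁻²·cd
All reduce to m⁻²·cd except A., which is cd.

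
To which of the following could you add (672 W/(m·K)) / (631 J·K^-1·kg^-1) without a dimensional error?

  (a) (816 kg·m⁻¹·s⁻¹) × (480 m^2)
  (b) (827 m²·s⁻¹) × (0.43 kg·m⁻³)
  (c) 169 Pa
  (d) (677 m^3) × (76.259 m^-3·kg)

(b)

Reference: [kg·m·s⁻³·K⁻¹] / [m²·s⁻²·K⁻¹] = kg·m⁻¹·s⁻¹.
Each option:
  (a) [kg·m⁻¹·s⁻¹] · [m²] = kg·m·s⁻¹
  (b) [m²·s⁻¹] · [kg·m⁻³] = kg·m⁻¹·s⁻¹  ← same
  (c) Pa = N·m⁻² = kg·m⁻¹·s⁻²
  (d) [m³] · [kg·m⁻³] = kg
Only (b) matches kg·m⁻¹·s⁻¹.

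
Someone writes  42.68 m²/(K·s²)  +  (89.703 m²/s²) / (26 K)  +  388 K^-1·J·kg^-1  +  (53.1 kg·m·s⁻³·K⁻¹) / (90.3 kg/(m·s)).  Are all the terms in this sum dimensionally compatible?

Reduce each to base SI dimensions:
  42.68 m²/(K·s²):  m²·s⁻²·K⁻¹
  (89.703 m²/s²) / (26 K):  [m²·s⁻²] / [K] = m²·s⁻²·K⁻¹
  388 K^-1·J·kg^-1:  J·kg⁻¹·K⁻¹ = N·m·kg⁻¹·K⁻¹ = m²·s⁻²·K⁻¹
  (53.1 kg·m·s⁻³·K⁻¹) / (90.3 kg/(m·s)):  [kg·m·s⁻³·K⁻¹] / [kg·m⁻¹·s⁻¹] = m²·s⁻²·K⁻¹
Every term reduces to m²·s⁻²·K⁻¹.

Yes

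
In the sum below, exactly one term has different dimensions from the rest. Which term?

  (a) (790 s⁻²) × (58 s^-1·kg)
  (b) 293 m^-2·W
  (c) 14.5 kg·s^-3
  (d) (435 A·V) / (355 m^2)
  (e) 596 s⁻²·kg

Reduce each to base SI dimensions:
  (a) [s⁻²] · [kg·s⁻¹] = kg·s⁻³
  (b) W·m⁻² = J·s⁻¹·m⁻² = kg·s⁻³
  (c) kg·s⁻³
  (d) [kg·m²·s⁻³] / [m²] = kg·s⁻³
  (e) kg·s⁻²
All reduce to kg·s⁻³ except (e), which is kg·s⁻².

(e)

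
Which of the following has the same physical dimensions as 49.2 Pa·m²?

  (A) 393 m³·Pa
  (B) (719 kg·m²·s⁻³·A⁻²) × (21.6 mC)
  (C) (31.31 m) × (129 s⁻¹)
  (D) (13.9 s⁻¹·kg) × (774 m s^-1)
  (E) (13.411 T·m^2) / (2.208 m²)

Reference: Pa·m² = N·m⁻²·m² = kg·m·s⁻².
Each option:
  (A) Pa·m³ = N·m⁻²·m³ = kg·m²·s⁻²
  (B) [kg·m²·s⁻³·A⁻²] · [s·A] = kg·m²·s⁻²·A⁻¹
  (C) [m] · [s⁻¹] = m·s⁻¹
  (D) [kg·s⁻¹] · [m·s⁻¹] = kg·m·s⁻²  ← same
  (E) [kg·m²·s⁻²·A⁻¹] / [m²] = kg·s⁻²·A⁻¹
Only (D) matches kg·m·s⁻².

(D)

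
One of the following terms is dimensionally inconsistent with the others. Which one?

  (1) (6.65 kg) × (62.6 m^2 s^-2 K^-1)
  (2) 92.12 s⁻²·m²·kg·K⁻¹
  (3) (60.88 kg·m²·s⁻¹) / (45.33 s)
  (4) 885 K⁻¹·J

(3)

Dimensions:
  (1) [kg] · [m²·s⁻²·K⁻¹] = kg·m²·s⁻²·K⁻¹
  (2) kg·m²·s⁻²·K⁻¹
  (3) [kg·m²·s⁻¹] / [s] = kg·m²·s⁻²
  (4) J·K⁻¹ = N·m·K⁻¹ = kg·m²·s⁻²·K⁻¹
All reduce to kg·m²·s⁻²·K⁻¹ except (3), which is kg·m²·s⁻².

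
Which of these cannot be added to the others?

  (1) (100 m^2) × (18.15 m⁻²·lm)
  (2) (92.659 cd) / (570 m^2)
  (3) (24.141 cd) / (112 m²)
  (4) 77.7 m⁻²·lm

(1)

In SI base units:
  (1) [m²] · [m⁻²·cd] = cd
  (2) [cd] / [m²] = m⁻²·cd
  (3) [cd] / [m²] = m⁻²·cd
  (4) lm·m⁻² = cd·m⁻² = m⁻²·cd
All reduce to m⁻²·cd except (1), which is cd.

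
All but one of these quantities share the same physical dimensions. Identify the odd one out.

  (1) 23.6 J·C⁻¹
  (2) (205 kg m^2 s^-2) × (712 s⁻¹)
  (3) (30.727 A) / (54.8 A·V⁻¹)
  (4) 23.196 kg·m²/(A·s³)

(2)

Reduce each to base SI dimensions:
  (1) J·C⁻¹ = N·m·(s·A)⁻¹ = kg·m²·s⁻³·A⁻¹
  (2) [kg·m²·s⁻²] · [s⁻¹] = kg·m²·s⁻³
  (3) [A] / [kg⁻¹·m⁻²·s³·A²] = kg·m²·s⁻³·A⁻¹
  (4) kg·m²·s⁻³·A⁻¹
All reduce to kg·m²·s⁻³·A⁻¹ except (2), which is kg·m²·s⁻³.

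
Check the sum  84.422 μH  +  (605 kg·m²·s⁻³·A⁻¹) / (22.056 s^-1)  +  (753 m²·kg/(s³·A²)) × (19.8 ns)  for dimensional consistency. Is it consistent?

No

Expand each in SI base units:
  84.422 μH:  H = V·s·A⁻¹ = kg·m²·s⁻²·A⁻²
  (605 kg·m²·s⁻³·A⁻¹) / (22.056 s^-1):  [kg·m²·s⁻³·A⁻¹] / [s⁻¹] = kg·m²·s⁻²·A⁻¹
  (753 m²·kg/(s³·A²)) × (19.8 ns):  [kg·m²·s⁻³·A⁻²] · [s] = kg·m²·s⁻²·A⁻²
The terms do not share a single dimension (kg·m²·s⁻²·A⁻² vs kg·m²·s⁻²·A⁻¹).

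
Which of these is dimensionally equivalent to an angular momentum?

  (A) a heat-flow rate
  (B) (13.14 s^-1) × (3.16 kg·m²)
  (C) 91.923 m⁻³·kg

(B)

Reference: [angular momentum] = kg·m²·s⁻¹.
Each option:
  (A) [heat-flow rate] = kg·m²·s⁻³
  (B) [s⁻¹] · [kg·m²] = kg·m²·s⁻¹  ← same
  (C) kg·m⁻³
Only (B) matches kg·m²·s⁻¹.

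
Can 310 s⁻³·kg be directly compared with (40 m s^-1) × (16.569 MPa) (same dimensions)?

Yes

Reduce each to base SI dimensions:
  310 s⁻³·kg:  kg·s⁻³
  (40 m s^-1) × (16.569 MPa):  [m·s⁻¹] · [kg·m⁻¹·s⁻²] = kg·s⁻³
Both are kg·s⁻³, so they have the same dimensions and can be added.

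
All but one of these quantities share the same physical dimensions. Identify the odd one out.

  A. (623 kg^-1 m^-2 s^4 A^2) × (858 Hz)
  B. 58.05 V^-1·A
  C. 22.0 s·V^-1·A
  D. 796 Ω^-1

Dimensions:
  A. [kg⁻¹·m⁻²·s⁴·A²] · [s⁻¹] = kg⁻¹·m⁻²·s³·A²
  B. A·V⁻¹ = A·(J·C⁻¹)⁻¹ = kg⁻¹·m⁻²·s³·A²
  C. A·s·V⁻¹ = A·s·(J·C⁻¹)⁻¹ = kg⁻¹·m⁻²·s⁴·A²
  D. Ω⁻¹ = (V·A⁻¹)⁻¹ = kg⁻¹·m⁻²·s³·A²
All reduce to kg⁻¹·m⁻²·s³·A² except C., which is kg⁻¹·m⁻²·s⁴·A².

C.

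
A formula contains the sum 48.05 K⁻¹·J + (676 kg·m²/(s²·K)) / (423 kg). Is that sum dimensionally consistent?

No

Work out the base dimensions of each:
  48.05 K⁻¹·J:  J·K⁻¹ = N·m·K⁻¹ = kg·m²·s⁻²·K⁻¹
  (676 kg·m²/(s²·K)) / (423 kg):  [kg·m²·s⁻²·K⁻¹] / [kg] = m²·s⁻²·K⁻¹
kg·m²·s⁻²·K⁻¹ ≠ m²·s⁻²·K⁻¹, so they cannot be added.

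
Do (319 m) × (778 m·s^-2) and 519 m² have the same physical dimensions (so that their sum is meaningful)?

No

In SI base units:
  (319 m) × (778 m·s^-2):  [m] · [m·s⁻²] = m²·s⁻²
  519 m²:  m²
m²·s⁻² ≠ m², so they cannot be added.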